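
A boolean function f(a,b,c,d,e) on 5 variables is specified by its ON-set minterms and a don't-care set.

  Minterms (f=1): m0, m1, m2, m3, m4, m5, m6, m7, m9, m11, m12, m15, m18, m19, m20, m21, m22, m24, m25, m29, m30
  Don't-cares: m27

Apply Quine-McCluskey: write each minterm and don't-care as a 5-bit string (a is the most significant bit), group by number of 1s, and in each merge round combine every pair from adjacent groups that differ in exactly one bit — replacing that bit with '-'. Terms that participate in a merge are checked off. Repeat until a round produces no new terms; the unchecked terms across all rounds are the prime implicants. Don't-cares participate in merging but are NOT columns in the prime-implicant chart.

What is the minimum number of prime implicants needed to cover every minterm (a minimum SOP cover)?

size-2^0 implicants → 00000(✓)  00001(✓)  00010(✓)  00011(✓)  00100(✓)  00101(✓)  00110(✓)  00111(✓)  01001(✓)  01011(✓)  01100(✓)  01111(✓)  10010(✓)  10011(✓)  10100(✓)  10101(✓)  10110(✓)  11000(✓)  11001(✓)  11011(✓)  11101(✓)  11110(✓)
size-2^1 implicants → -0010(✓)  -0011(✓)  -0100(✓)  -0101(✓)  -0110(✓)  -1001(✓)  -1011(✓)  0-001(✓)  0-011(✓)  0-100  0-111(✓)  00-00(✓)  00-01(✓)  00-10(✓)  00-11(✓)  000-0(✓)  000-1(✓)  0000-(✓)  0001-(✓)  001-0(✓)  001-1(✓)  0010-(✓)  0011-(✓)  01-11(✓)  010-1(✓)  1-011(✓)  1-101  1-110  10-10(✓)  1001-(✓)  101-0(✓)  1010-(✓)  11-01  110-1(✓)  1100-
size-2^2 implicants → --011  -0-10  -001-  -01-0  -010-  -10-1  0--11  0-0-1  00--0(✓)  00--1(✓)  00-0-(✓)  00-1-(✓)  000--(✓)  001--(✓)
size-2^3 implicants → 00---
Unchecked terms (primes): --011, -0-10, -001-, -01-0, -010-, -10-1, 0--11, 0-0-1, 0-100, 00---, 1-101, 1-110, 11-01, 1100-
Minterm coverage:
  m0 ⊆ 00--- [E]
  m1 ⊆ 0-0-1,00---
  m2 ⊆ -0-10,-001-,00---
  m3 ⊆ --011,-001-,0--11,0-0-1,00---
  m4 ⊆ -01-0,-010-,0-100,00---
  m5 ⊆ -010-,00---
  m6 ⊆ -0-10,-01-0,00---
  m7 ⊆ 0--11,00---
  m9 ⊆ -10-1,0-0-1
  m11 ⊆ --011,-10-1,0--11,0-0-1
  m12 ⊆ 0-100 [E]
  m15 ⊆ 0--11 [E]
  m18 ⊆ -0-10,-001-
  m19 ⊆ --011,-001-
  m20 ⊆ -01-0,-010-
  m21 ⊆ -010-,1-101
  m22 ⊆ -0-10,-01-0,1-110
  m24 ⊆ 1100- [E]
  m25 ⊆ -10-1,11-01,1100-
  m29 ⊆ 1-101,11-01
  m30 ⊆ 1-110 [E]
E = {0--11, 0-100, 00---, 1-110, 1100-}
Petrick residual → -001-, -01-0, -10-1, 1-101
Cover = b'c'd + b'ce' + bc'e + a'de + a'cd'e' + a'b' + acd'e + acde' + abc'd'  |cover|=9

9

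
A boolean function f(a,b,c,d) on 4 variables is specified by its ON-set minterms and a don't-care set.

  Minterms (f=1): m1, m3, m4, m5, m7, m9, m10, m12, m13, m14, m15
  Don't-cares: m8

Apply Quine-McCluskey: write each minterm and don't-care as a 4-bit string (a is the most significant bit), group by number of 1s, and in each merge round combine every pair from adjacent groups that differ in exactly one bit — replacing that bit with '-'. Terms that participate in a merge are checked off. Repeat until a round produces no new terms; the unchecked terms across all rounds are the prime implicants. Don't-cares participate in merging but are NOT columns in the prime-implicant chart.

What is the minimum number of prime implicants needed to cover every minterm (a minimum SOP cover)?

[col 0] 0001*, 0011*, 0100*, 0101*, 0111*, 1000*, 1001*, 1010*, 1100*, 1101*, 1110*, 1111*
[col 1] -001*, -100*, -101*, -111*, 0-01*, 0-11*, 00-1*, 01-1*, 010-*, 1-00*, 1-01*, 1-10*, 10-0*, 100-*, 11-0*, 11-1*, 110-*, 111-*
[col 2] --01, -1-1, -10-, 0--1, 1--0, 1-0-, 11--
Prime implicants: --01, -1-1, -10-, 0--1, 1--0, 1-0-, 11--
PI chart (minterm → PIs covering it):
  1 | --01,0--1
  3 | 0--1  (sole → essential)
  4 | -10-  (sole → essential)
  5 | --01,-1-1,-10-,0--1
  7 | -1-1,0--1
  9 | --01,1-0-
  10 | 1--0  (sole → essential)
  12 | -10-,1--0,1-0-,11--
  13 | --01,-1-1,-10-,1-0-,11--
  14 | 1--0,11--
  15 | -1-1,11--
Essential prime implicants: -10-, 0--1, 1--0
Petrick residual → --01, -1-1
Minimum SOP uses 5 PIs: c'd + bd + bc' + a'd + ad'

5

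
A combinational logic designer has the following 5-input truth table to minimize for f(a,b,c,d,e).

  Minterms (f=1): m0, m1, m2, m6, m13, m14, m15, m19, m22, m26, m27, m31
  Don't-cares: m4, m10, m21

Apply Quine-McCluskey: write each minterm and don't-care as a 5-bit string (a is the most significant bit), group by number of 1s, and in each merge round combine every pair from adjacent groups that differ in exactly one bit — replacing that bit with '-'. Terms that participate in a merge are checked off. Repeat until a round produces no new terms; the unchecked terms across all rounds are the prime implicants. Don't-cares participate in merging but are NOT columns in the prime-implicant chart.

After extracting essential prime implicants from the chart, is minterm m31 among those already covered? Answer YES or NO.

NO

[col 0] 00000*, 00001*, 00010*, 00100*, 00110*, 01010*, 01101*, 01110*, 01111*, 10011*, 10101, 10110*, 11010*, 11011*, 11111*
[col 1] -0110, -1010, -1111, 0-010*, 0-110*, 00-00*, 00-10*, 000-0*, 0000-, 001-0*, 01-10*, 011-1, 0111-, 1-011, 11-11, 1101-
[col 2] 0--10, 00--0
Prime implicants: -0110, -1010, -1111, 0--10, 00--0, 0000-, 011-1, 0111-, 1-011, 10101, 11-11, 1101-
PI chart (minterm → PIs covering it):
  0 | 00--0,0000-
  1 | 0000-  (sole → essential)
  2 | 0--10,00--0
  6 | -0110,0--10,00--0
  13 | 011-1  (sole → essential)
  14 | 0--10,0111-
  15 | -1111,011-1,0111-
  19 | 1-011  (sole → essential)
  22 | -0110  (sole → essential)
  26 | -1010,1101-
  27 | 1-011,11-11,1101-
  31 | -1111,11-11
Essential prime implicants: -0110, 0000-, 011-1, 1-011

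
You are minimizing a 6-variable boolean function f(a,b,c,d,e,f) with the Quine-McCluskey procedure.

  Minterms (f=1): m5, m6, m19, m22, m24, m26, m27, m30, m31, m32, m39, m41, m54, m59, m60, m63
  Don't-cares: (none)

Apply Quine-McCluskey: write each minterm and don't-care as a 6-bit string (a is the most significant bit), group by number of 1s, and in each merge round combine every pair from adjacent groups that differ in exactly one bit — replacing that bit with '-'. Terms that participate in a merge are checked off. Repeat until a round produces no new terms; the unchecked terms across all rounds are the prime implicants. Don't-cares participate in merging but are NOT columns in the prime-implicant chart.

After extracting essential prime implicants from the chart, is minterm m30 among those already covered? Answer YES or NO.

NO

[col 0] 000101, 000110*, 010011*, 010110*, 011000*, 011010*, 011011*, 011110*, 011111*, 100000, 100111, 101001, 110110*, 111011*, 111100, 111111*
[col 1] -10110, -11011*, -11111*, 0-0110, 01-011, 01-110, 011-10*, 011-11*, 0110-0, 01101-*, 01111-*, 111-11*
[col 2] -11-11, 011-1-
Prime implicants: -10110, -11-11, 0-0110, 000101, 01-011, 01-110, 011-1-, 0110-0, 100000, 100111, 101001, 111100
PI chart (minterm → PIs covering it):
  5 | 000101  (sole → essential)
  6 | 0-0110  (sole → essential)
  19 | 01-011  (sole → essential)
  22 | -10110,0-0110,01-110
  24 | 0110-0  (sole → essential)
  26 | 011-1-,0110-0
  27 | -11-11,01-011,011-1-
  30 | 01-110,011-1-
  31 | -11-11,011-1-
  32 | 100000  (sole → essential)
  39 | 100111  (sole → essential)
  41 | 101001  (sole → essential)
  54 | -10110  (sole → essential)
  59 | -11-11  (sole → essential)
  60 | 111100  (sole → essential)
  63 | -11-11  (sole → essential)
Essential prime implicants: -10110, -11-11, 0-0110, 000101, 01-011, 0110-0, 100000, 100111, 101001, 111100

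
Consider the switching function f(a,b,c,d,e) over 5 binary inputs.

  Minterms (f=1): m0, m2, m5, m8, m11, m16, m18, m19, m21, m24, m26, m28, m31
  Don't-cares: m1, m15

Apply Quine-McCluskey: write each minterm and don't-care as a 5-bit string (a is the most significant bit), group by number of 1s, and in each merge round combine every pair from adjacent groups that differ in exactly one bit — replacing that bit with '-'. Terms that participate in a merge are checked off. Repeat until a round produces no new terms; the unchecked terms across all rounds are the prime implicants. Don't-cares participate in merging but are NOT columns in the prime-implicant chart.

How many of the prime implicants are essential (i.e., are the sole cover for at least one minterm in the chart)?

8

size-2^0 implicants → 00000(✓)  00001(✓)  00010(✓)  00101(✓)  01000(✓)  01011(✓)  01111(✓)  10000(✓)  10010(✓)  10011(✓)  10101(✓)  11000(✓)  11010(✓)  11100(✓)  11111(✓)
size-2^1 implicants → -0000(✓)  -0010(✓)  -0101  -1000(✓)  -1111  0-000(✓)  00-01  000-0(✓)  0000-  01-11  1-000(✓)  1-010(✓)  100-0(✓)  1001-  11-00  110-0(✓)
size-2^2 implicants → --000  -00-0  1-0-0
Unchecked terms (primes): --000, -00-0, -0101, -1111, 00-01, 0000-, 01-11, 1-0-0, 1001-, 11-00
Minterm coverage:
  m0 ⊆ --000,-00-0,0000-
  m2 ⊆ -00-0 [E]
  m5 ⊆ -0101,00-01
  m8 ⊆ --000 [E]
  m11 ⊆ 01-11 [E]
  m16 ⊆ --000,-00-0,1-0-0
  m18 ⊆ -00-0,1-0-0,1001-
  m19 ⊆ 1001- [E]
  m21 ⊆ -0101 [E]
  m24 ⊆ --000,1-0-0,11-00
  m26 ⊆ 1-0-0 [E]
  m28 ⊆ 11-00 [E]
  m31 ⊆ -1111 [E]
E = {--000, -00-0, -0101, -1111, 01-11, 1-0-0, 1001-, 11-00}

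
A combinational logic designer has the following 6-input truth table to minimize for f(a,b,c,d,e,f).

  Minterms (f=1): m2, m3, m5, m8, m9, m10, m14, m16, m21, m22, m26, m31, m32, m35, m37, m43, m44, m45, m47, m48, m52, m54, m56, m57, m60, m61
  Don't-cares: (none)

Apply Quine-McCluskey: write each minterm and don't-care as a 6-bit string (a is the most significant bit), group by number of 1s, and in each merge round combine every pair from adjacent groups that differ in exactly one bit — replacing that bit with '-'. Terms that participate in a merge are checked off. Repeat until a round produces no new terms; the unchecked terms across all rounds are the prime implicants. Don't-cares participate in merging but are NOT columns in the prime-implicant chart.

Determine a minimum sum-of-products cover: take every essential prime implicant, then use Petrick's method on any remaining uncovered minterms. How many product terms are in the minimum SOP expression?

[col 0] 000010*, 000011*, 000101*, 001000*, 001001*, 001010*, 001110*, 010000*, 010101*, 010110*, 011010*, 011111, 100000*, 100011*, 100101*, 101011*, 101100*, 101101*, 101111*, 110000*, 110100*, 110110*, 111000*, 111001*, 111100*, 111101*
[col 1] -00011, -00101, -10000, -10110, 0-0101, 0-1010, 00-010, 00001-, 001-10, 0010-0, 00100-, 1-0000, 1-1100*, 1-1101*, 10-011, 10-101, 101-11, 1011-1, 10110-*, 11-000*, 11-100*, 110-00*, 1101-0, 111-00*, 111-01*, 11100-*, 11110-*
[col 2] 1-110-, 11--00, 111-0-
Prime implicants: -00011, -00101, -10000, -10110, 0-0101, 0-1010, 00-010, 00001-, 001-10, 0010-0, 00100-, 011111, 1-0000, 1-110-, 10-011, 10-101, 101-11, 1011-1, 11--00, 1101-0, 111-0-
PI chart (minterm → PIs covering it):
  2 | 00-010,00001-
  3 | -00011,00001-
  5 | -00101,0-0101
  8 | 0010-0,00100-
  9 | 00100-  (sole → essential)
  10 | 0-1010,00-010,001-10,0010-0
  14 | 001-10  (sole → essential)
  16 | -10000  (sole → essential)
  21 | 0-0101  (sole → essential)
  22 | -10110  (sole → essential)
  26 | 0-1010  (sole → essential)
  31 | 011111  (sole → essential)
  32 | 1-0000  (sole → essential)
  35 | -00011,10-011
  37 | -00101,10-101
  43 | 10-011,101-11
  44 | 1-110-  (sole → essential)
  45 | 1-110-,10-101,1011-1
  47 | 101-11,1011-1
  48 | -10000,1-0000,11--00
  52 | 11--00,1101-0
  54 | -10110,1101-0
  56 | 11--00,111-0-
  57 | 111-0-  (sole → essential)
  60 | 1-110-,11--00,111-0-
  61 | 1-110-,111-0-
Essential prime implicants: -10000, -10110, 0-0101, 0-1010, 001-10, 00100-, 011111, 1-0000, 1-110-, 111-0-
Petrick residual → -00011, -00101, 00-010, 101-11, 11--00
Minimum SOP uses 15 PIs: b'c'd'ef + b'c'de'f + bc'd'e'f' + bc'def' + a'c'de'f + a'cd'ef' + a'b'd'ef' + a'b'cef' + a'b'cd'e' + a'bcdef + ac'd'e'f' + acde' + ab'cef + abe'f' + abce'

15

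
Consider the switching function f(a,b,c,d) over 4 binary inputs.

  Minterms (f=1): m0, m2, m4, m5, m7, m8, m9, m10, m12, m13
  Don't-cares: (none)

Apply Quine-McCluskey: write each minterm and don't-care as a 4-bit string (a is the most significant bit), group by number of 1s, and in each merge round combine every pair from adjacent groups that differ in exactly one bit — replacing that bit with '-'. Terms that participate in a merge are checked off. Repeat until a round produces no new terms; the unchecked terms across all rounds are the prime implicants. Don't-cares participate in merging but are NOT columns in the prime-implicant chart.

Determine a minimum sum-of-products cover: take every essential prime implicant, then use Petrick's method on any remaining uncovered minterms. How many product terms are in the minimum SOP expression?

size-2^0 implicants → 0000(✓)  0010(✓)  0100(✓)  0101(✓)  0111(✓)  1000(✓)  1001(✓)  1010(✓)  1100(✓)  1101(✓)
size-2^1 implicants → -000(✓)  -010(✓)  -100(✓)  -101(✓)  0-00(✓)  00-0(✓)  01-1  010-(✓)  1-00(✓)  1-01(✓)  10-0(✓)  100-(✓)  110-(✓)
size-2^2 implicants → --00  -0-0  -10-  1-0-
Unchecked terms (primes): --00, -0-0, -10-, 01-1, 1-0-
Minterm coverage:
  m0 ⊆ --00,-0-0
  m2 ⊆ -0-0 [E]
  m4 ⊆ --00,-10-
  m5 ⊆ -10-,01-1
  m7 ⊆ 01-1 [E]
  m8 ⊆ --00,-0-0,1-0-
  m9 ⊆ 1-0- [E]
  m10 ⊆ -0-0 [E]
  m12 ⊆ --00,-10-,1-0-
  m13 ⊆ -10-,1-0-
E = {-0-0, 01-1, 1-0-}
Petrick residual → --00
Cover = c'd' + b'd' + a'bd + ac'  |cover|=4

4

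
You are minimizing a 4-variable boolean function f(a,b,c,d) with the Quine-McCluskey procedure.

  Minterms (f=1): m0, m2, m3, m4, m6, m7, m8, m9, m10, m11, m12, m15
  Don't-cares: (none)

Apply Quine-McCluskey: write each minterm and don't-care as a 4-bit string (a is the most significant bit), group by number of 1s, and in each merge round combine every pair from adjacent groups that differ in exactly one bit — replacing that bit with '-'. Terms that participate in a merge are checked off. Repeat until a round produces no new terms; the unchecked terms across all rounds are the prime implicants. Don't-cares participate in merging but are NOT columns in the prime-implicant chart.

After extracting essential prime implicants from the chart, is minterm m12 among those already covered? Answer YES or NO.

YES

size-2^0 implicants → 0000(✓)  0010(✓)  0011(✓)  0100(✓)  0110(✓)  0111(✓)  1000(✓)  1001(✓)  1010(✓)  1011(✓)  1100(✓)  1111(✓)
size-2^1 implicants → -000(✓)  -010(✓)  -011(✓)  -100(✓)  -111(✓)  0-00(✓)  0-10(✓)  0-11(✓)  00-0(✓)  001-(✓)  01-0(✓)  011-(✓)  1-00(✓)  1-11(✓)  10-0(✓)  10-1(✓)  100-(✓)  101-(✓)
size-2^2 implicants → --00  --11  -0-0  -01-  0--0  0-1-  10--
Unchecked terms (primes): --00, --11, -0-0, -01-, 0--0, 0-1-, 10--
Minterm coverage:
  m0 ⊆ --00,-0-0,0--0
  m2 ⊆ -0-0,-01-,0--0,0-1-
  m3 ⊆ --11,-01-,0-1-
  m4 ⊆ --00,0--0
  m6 ⊆ 0--0,0-1-
  m7 ⊆ --11,0-1-
  m8 ⊆ --00,-0-0,10--
  m9 ⊆ 10-- [E]
  m10 ⊆ -0-0,-01-,10--
  m11 ⊆ --11,-01-,10--
  m12 ⊆ --00 [E]
  m15 ⊆ --11 [E]
E = {--00, --11, 10--}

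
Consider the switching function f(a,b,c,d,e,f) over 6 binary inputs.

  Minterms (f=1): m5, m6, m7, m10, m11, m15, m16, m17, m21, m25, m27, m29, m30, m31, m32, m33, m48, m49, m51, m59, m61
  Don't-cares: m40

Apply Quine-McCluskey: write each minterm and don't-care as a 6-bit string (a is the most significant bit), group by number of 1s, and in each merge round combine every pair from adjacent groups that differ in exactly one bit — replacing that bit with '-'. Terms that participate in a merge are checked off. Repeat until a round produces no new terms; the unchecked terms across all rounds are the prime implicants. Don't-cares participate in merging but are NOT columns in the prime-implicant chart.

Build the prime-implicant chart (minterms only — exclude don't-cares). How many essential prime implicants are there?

6

Round 0: 000101✓ 000110✓ 000111✓ 001010✓ 001011✓ 001111✓ 010000✓ 010001✓ 010101✓ 011001✓ 011011✓ 011101✓ 011110✓ 011111✓ 100000✓ 100001✓ 101000✓ 110000✓ 110001✓ 110011✓ 111011✓ 111101✓
Round 1: -10000✓ -10001✓ -11011 -11101 0-0101 0-1011✓ 0-1111✓ 00-111 0001-1 00011- 001-11✓ 00101- 01-001✓ 01-101✓ 010-01✓ 01000-✓ 011-01✓ 011-11✓ 0110-1✓ 0111-1✓ 01111- 1-0000✓ 1-0001✓ 10-000 10000-✓ 11-011 1100-1 11000-✓
Round 2: -1000- 0-1-11 01--01 011--1 1-000-
PIs = {-1000-, -11011, -11101, 0-0101, 0-1-11, 00-111, 0001-1, 00011-, 00101-, 01--01, 011--1, 01111-, 1-000-, 10-000, 11-011, 1100-1}
Coverage chart:
  m5: 0-0101,0001-1
  m6: 00011- ←essential
  m7: 00-111,0001-1,00011-
  m10: 00101- ←essential
  m11: 0-1-11,00101-
  m15: 0-1-11,00-111
  m16: -1000- ←essential
  m17: -1000-,01--01
  m21: 0-0101,01--01
  m25: 01--01,011--1
  m27: -11011,0-1-11,011--1
  m29: -11101,01--01,011--1
  m30: 01111- ←essential
  m31: 0-1-11,011--1,01111-
  m32: 1-000-,10-000
  m33: 1-000- ←essential
  m48: -1000-,1-000-
  m49: -1000-,1-000-,1100-1
  m51: 11-011,1100-1
  m59: -11011,11-011
  m61: -11101 ←essential
Essential: -1000-, -11101, 00011-, 00101-, 01111-, 1-000-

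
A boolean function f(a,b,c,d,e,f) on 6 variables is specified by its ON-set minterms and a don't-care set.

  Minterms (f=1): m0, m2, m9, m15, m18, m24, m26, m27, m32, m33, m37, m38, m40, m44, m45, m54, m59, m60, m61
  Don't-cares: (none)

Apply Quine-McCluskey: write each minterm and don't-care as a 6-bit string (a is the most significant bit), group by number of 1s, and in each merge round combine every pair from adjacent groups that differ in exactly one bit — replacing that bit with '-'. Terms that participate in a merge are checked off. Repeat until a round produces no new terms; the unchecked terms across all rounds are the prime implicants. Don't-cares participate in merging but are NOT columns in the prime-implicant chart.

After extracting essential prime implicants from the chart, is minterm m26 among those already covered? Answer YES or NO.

YES

Round 0: 000000✓ 000010✓ 001001 001111 010010✓ 011000✓ 011010✓ 011011✓ 100000✓ 100001✓ 100101✓ 100110✓ 101000✓ 101100✓ 101101✓ 110110✓ 111011✓ 111100✓ 111101✓
Round 1: -00000 -11011 0-0010 0000-0 01-010 0110-0 01101- 1-0110 1-1100✓ 1-1101✓ 10-000 10-101 100-01 10000- 101-00 10110-✓ 11110-✓
Round 2: 1-110-
PIs = {-00000, -11011, 0-0010, 0000-0, 001001, 001111, 01-010, 0110-0, 01101-, 1-0110, 1-110-, 10-000, 10-101, 100-01, 10000-, 101-00}
Coverage chart:
  m0: -00000,0000-0
  m2: 0-0010,0000-0
  m9: 001001 ←essential
  m15: 001111 ←essential
  m18: 0-0010,01-010
  m24: 0110-0 ←essential
  m26: 01-010,0110-0,01101-
  m27: -11011,01101-
  m32: -00000,10-000,10000-
  m33: 100-01,10000-
  m37: 10-101,100-01
  m38: 1-0110 ←essential
  m40: 10-000,101-00
  m44: 1-110-,101-00
  m45: 1-110-,10-101
  m54: 1-0110 ←essential
  m59: -11011 ←essential
  m60: 1-110- ←essential
  m61: 1-110- ←essential
Essential: -11011, 001001, 001111, 0110-0, 1-0110, 1-110-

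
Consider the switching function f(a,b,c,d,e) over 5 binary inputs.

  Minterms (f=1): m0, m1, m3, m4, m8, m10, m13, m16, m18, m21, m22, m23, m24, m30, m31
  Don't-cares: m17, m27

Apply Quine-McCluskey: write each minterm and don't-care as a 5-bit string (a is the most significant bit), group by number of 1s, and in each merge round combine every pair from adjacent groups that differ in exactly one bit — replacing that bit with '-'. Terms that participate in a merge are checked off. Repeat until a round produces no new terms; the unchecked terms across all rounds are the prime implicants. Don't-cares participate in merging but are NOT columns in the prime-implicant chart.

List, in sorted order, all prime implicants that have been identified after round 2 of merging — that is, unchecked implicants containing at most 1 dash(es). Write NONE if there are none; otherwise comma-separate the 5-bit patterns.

Round 0: 00000✓ 00001✓ 00011✓ 00100✓ 01000✓ 01010✓ 01101 10000✓ 10001✓ 10010✓ 10101✓ 10110✓ 10111✓ 11000✓ 11011✓ 11110✓ 11111✓
Round 1: -0000✓ -0001✓ -1000✓ 0-000✓ 00-00 000-1 0000-✓ 010-0 1-000✓ 1-110✓ 1-111✓ 10-01 10-10 100-0 1000-✓ 101-1 1011-✓ 11-11 1111-✓
Round 2: --000 -000- 1-11-
PIs = {--000, -000-, 00-00, 000-1, 010-0, 01101, 1-11-, 10-01, 10-10, 100-0, 101-1, 11-11}

00-00, 000-1, 010-0, 01101, 10-01, 10-10, 100-0, 101-1, 11-11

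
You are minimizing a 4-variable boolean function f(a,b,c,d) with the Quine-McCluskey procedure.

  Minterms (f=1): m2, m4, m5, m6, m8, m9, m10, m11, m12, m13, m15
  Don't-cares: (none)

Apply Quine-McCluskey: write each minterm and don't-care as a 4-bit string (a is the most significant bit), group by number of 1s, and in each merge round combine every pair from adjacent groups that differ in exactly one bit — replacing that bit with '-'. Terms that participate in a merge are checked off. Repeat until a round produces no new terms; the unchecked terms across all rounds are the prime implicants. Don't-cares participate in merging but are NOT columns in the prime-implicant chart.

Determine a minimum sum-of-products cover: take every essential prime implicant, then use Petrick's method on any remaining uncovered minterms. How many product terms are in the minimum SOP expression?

size-2^0 implicants → 0010(✓)  0100(✓)  0101(✓)  0110(✓)  1000(✓)  1001(✓)  1010(✓)  1011(✓)  1100(✓)  1101(✓)  1111(✓)
size-2^1 implicants → -010  -100(✓)  -101(✓)  0-10  01-0  010-(✓)  1-00(✓)  1-01(✓)  1-11(✓)  10-0(✓)  10-1(✓)  100-(✓)  101-(✓)  11-1(✓)  110-(✓)
size-2^2 implicants → -10-  1--1  1-0-  10--
Unchecked terms (primes): -010, -10-, 0-10, 01-0, 1--1, 1-0-, 10--
Minterm coverage:
  m2 ⊆ -010,0-10
  m4 ⊆ -10-,01-0
  m5 ⊆ -10- [E]
  m6 ⊆ 0-10,01-0
  m8 ⊆ 1-0-,10--
  m9 ⊆ 1--1,1-0-,10--
  m10 ⊆ -010,10--
  m11 ⊆ 1--1,10--
  m12 ⊆ -10-,1-0-
  m13 ⊆ -10-,1--1,1-0-
  m15 ⊆ 1--1 [E]
E = {-10-, 1--1}
Petrick residual → 0-10, 10--
Cover = bc' + a'cd' + ad + ab'  |cover|=4

4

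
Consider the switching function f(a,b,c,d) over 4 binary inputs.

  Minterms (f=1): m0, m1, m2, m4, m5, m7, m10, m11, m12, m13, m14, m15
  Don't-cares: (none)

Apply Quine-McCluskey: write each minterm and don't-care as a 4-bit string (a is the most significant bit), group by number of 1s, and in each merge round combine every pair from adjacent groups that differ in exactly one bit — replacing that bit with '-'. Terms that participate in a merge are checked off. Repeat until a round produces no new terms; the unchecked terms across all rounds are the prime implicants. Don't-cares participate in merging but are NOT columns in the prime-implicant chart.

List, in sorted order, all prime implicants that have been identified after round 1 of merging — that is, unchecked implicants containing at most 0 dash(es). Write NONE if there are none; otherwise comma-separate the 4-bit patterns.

NONE

size-2^0 implicants → 0000(✓)  0001(✓)  0010(✓)  0100(✓)  0101(✓)  0111(✓)  1010(✓)  1011(✓)  1100(✓)  1101(✓)  1110(✓)  1111(✓)
size-2^1 implicants → -010  -100(✓)  -101(✓)  -111(✓)  0-00(✓)  0-01(✓)  00-0  000-(✓)  01-1(✓)  010-(✓)  1-10(✓)  1-11(✓)  101-(✓)  11-0(✓)  11-1(✓)  110-(✓)  111-(✓)
size-2^2 implicants → -1-1  -10-  0-0-  1-1-  11--
Unchecked terms (primes): -010, -1-1, -10-, 0-0-, 00-0, 1-1-, 11--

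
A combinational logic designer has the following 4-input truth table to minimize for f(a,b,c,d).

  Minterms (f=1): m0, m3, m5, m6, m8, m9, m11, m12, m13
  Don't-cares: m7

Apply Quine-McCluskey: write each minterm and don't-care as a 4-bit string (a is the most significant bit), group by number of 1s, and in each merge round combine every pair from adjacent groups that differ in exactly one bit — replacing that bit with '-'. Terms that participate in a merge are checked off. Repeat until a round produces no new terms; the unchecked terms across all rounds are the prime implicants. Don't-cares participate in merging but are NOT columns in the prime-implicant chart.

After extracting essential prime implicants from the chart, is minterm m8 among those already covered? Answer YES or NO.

size-2^0 implicants → 0000(✓)  0011(✓)  0101(✓)  0110(✓)  0111(✓)  1000(✓)  1001(✓)  1011(✓)  1100(✓)  1101(✓)
size-2^1 implicants → -000  -011  -101  0-11  01-1  011-  1-00(✓)  1-01(✓)  10-1  100-(✓)  110-(✓)
size-2^2 implicants → 1-0-
Unchecked terms (primes): -000, -011, -101, 0-11, 01-1, 011-, 1-0-, 10-1
Minterm coverage:
  m0 ⊆ -000 [E]
  m3 ⊆ -011,0-11
  m5 ⊆ -101,01-1
  m6 ⊆ 011- [E]
  m8 ⊆ -000,1-0-
  m9 ⊆ 1-0-,10-1
  m11 ⊆ -011,10-1
  m12 ⊆ 1-0- [E]
  m13 ⊆ -101,1-0-
E = {-000, 011-, 1-0-}

YES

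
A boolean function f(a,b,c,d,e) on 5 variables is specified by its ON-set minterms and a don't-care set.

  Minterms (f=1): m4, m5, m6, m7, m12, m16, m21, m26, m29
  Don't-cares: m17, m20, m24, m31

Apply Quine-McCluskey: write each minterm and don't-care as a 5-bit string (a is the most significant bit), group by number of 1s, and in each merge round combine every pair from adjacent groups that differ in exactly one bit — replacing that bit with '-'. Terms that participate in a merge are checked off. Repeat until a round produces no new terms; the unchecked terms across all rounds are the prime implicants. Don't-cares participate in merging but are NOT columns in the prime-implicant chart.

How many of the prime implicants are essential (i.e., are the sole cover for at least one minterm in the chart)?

3

Round 0: 00100✓ 00101✓ 00110✓ 00111✓ 01100✓ 10000✓ 10001✓ 10100✓ 10101✓ 11000✓ 11010✓ 11101✓ 11111✓
Round 1: -0100✓ -0101✓ 0-100 001-0✓ 001-1✓ 0010-✓ 0011-✓ 1-000 1-101 10-00✓ 10-01✓ 1000-✓ 1010-✓ 110-0 111-1
Round 2: -010- 001-- 10-0-
PIs = {-010-, 0-100, 001--, 1-000, 1-101, 10-0-, 110-0, 111-1}
Coverage chart:
  m4: -010-,0-100,001--
  m5: -010-,001--
  m6: 001-- ←essential
  m7: 001-- ←essential
  m12: 0-100 ←essential
  m16: 1-000,10-0-
  m21: -010-,1-101,10-0-
  m26: 110-0 ←essential
  m29: 1-101,111-1
Essential: 0-100, 001--, 110-0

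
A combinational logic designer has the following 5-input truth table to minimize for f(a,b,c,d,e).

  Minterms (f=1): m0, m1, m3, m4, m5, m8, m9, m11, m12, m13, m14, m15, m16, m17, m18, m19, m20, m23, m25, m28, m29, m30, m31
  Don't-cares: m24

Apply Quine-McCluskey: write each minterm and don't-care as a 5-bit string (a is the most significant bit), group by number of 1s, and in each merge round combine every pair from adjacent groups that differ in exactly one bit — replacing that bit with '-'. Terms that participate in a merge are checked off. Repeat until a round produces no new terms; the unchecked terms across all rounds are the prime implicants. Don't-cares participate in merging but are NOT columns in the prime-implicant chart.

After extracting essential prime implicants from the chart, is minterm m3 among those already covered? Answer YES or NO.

NO

size-2^0 implicants → 00000(✓)  00001(✓)  00011(✓)  00100(✓)  00101(✓)  01000(✓)  01001(✓)  01011(✓)  01100(✓)  01101(✓)  01110(✓)  01111(✓)  10000(✓)  10001(✓)  10010(✓)  10011(✓)  10100(✓)  10111(✓)  11000(✓)  11001(✓)  11100(✓)  11101(✓)  11110(✓)  11111(✓)
size-2^1 implicants → -0000(✓)  -0001(✓)  -0011(✓)  -0100(✓)  -1000(✓)  -1001(✓)  -1100(✓)  -1101(✓)  -1110(✓)  -1111(✓)  0-000(✓)  0-001(✓)  0-011(✓)  0-100(✓)  0-101(✓)  00-00(✓)  00-01(✓)  000-1(✓)  0000-(✓)  0010-(✓)  01-00(✓)  01-01(✓)  01-11(✓)  010-1(✓)  0100-(✓)  011-0(✓)  011-1(✓)  0110-(✓)  0111-(✓)  1-000(✓)  1-001(✓)  1-100(✓)  1-111  10-00(✓)  10-11  100-0(✓)  100-1(✓)  1000-(✓)  1001-(✓)  11-00(✓)  11-01(✓)  1100-(✓)  111-0(✓)  111-1(✓)  1110-(✓)  1111-(✓)
size-2^2 implicants → --000(✓)  --001(✓)  --100(✓)  -0-00(✓)  -00-1  -000-(✓)  -1-00(✓)  -1-01(✓)  -100-(✓)  -11-0(✓)  -11-1(✓)  -110-(✓)  -111-(✓)  0--00(✓)  0--01(✓)  0-0-1  0-00-(✓)  0-10-(✓)  00-0-(✓)  01--1  01-0-(✓)  011--(✓)  1--00(✓)  1-00-(✓)  100--  11-0-(✓)  111--(✓)
size-2^3 implicants → ---00  --00-  -1-0-  -11--  0--0-
Unchecked terms (primes): ---00, --00-, -00-1, -1-0-, -11--, 0--0-, 0-0-1, 01--1, 1-111, 10-11, 100--
Minterm coverage:
  m0 ⊆ ---00,--00-,0--0-
  m1 ⊆ --00-,-00-1,0--0-,0-0-1
  m3 ⊆ -00-1,0-0-1
  m4 ⊆ ---00,0--0-
  m5 ⊆ 0--0- [E]
  m8 ⊆ ---00,--00-,-1-0-,0--0-
  m9 ⊆ --00-,-1-0-,0--0-,0-0-1,01--1
  m11 ⊆ 0-0-1,01--1
  m12 ⊆ ---00,-1-0-,-11--,0--0-
  m13 ⊆ -1-0-,-11--,0--0-,01--1
  m14 ⊆ -11-- [E]
  m15 ⊆ -11--,01--1
  m16 ⊆ ---00,--00-,100--
  m17 ⊆ --00-,-00-1,100--
  m18 ⊆ 100-- [E]
  m19 ⊆ -00-1,10-11,100--
  m20 ⊆ ---00 [E]
  m23 ⊆ 1-111,10-11
  m25 ⊆ --00-,-1-0-
  m28 ⊆ ---00,-1-0-,-11--
  m29 ⊆ -1-0-,-11--
  m30 ⊆ -11-- [E]
  m31 ⊆ -11--,1-111
E = {---00, -11--, 0--0-, 100--}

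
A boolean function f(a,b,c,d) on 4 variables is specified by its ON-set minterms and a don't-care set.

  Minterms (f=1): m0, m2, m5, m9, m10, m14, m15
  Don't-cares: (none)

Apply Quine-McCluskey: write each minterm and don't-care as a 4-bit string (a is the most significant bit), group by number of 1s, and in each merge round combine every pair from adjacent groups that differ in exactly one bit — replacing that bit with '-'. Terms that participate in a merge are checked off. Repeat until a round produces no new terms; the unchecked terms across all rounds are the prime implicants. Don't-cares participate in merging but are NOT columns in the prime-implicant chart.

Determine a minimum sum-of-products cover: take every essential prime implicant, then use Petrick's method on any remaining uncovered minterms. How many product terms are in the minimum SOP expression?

[col 0] 0000*, 0010*, 0101, 1001, 1010*, 1110*, 1111*
[col 1] -010, 00-0, 1-10, 111-
Prime implicants: -010, 00-0, 0101, 1-10, 1001, 111-
PI chart (minterm → PIs covering it):
  0 | 00-0  (sole → essential)
  2 | -010,00-0
  5 | 0101  (sole → essential)
  9 | 1001  (sole → essential)
  10 | -010,1-10
  14 | 1-10,111-
  15 | 111-  (sole → essential)
Essential prime implicants: 00-0, 0101, 1001, 111-
Petrick residual → -010
Minimum SOP uses 5 PIs: b'cd' + a'b'd' + a'bc'd + ab'c'd + abc

5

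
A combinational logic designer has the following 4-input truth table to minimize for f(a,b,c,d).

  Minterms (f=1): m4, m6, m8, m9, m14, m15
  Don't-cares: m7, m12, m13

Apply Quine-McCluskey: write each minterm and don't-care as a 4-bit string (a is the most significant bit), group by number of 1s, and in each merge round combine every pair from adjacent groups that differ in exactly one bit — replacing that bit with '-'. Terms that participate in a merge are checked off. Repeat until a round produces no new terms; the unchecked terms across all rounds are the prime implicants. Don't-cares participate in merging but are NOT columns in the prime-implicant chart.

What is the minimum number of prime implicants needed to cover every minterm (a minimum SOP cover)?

3

[col 0] 0100*, 0110*, 0111*, 1000*, 1001*, 1100*, 1101*, 1110*, 1111*
[col 1] -100*, -110*, -111*, 01-0*, 011-*, 1-00*, 1-01*, 100-*, 11-0*, 11-1*, 110-*, 111-*
[col 2] -1-0, -11-, 1-0-, 11--
Prime implicants: -1-0, -11-, 1-0-, 11--
PI chart (minterm → PIs covering it):
  4 | -1-0  (sole → essential)
  6 | -1-0,-11-
  8 | 1-0-  (sole → essential)
  9 | 1-0-  (sole → essential)
  14 | -1-0,-11-,11--
  15 | -11-,11--
Essential prime implicants: -1-0, 1-0-
Petrick residual → -11-
Minimum SOP uses 3 PIs: bd' + bc + ac'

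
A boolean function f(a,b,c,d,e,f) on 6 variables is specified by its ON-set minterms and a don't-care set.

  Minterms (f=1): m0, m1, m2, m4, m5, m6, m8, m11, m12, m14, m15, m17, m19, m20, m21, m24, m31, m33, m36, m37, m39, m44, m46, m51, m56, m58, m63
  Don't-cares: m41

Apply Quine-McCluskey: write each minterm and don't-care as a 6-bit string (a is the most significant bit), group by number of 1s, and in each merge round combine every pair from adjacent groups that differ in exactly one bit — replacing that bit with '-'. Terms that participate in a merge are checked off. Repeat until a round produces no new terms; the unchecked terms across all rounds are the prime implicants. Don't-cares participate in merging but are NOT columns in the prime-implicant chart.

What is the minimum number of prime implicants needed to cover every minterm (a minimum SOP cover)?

[col 0] 000000*, 000001*, 000010*, 000100*, 000101*, 000110*, 001000*, 001011*, 001100*, 001110*, 001111*, 010001*, 010011*, 010100*, 010101*, 011000*, 011111*, 100001*, 100100*, 100101*, 100111*, 101001*, 101100*, 101110*, 110011*, 111000*, 111010*, 111111*
[col 1] -00001*, -00100*, -00101*, -01100*, -01110*, -10011, -11000, -11111, 0-0001*, 0-0100*, 0-0101*, 0-1000, 0-1111, 00-000*, 00-100*, 00-110*, 000-00*, 000-01*, 000-10*, 0000-0*, 00000-*, 0001-0*, 00010-*, 001-00*, 001-11, 0011-0*, 00111-, 010-01*, 0100-1, 01010-*, 10-001, 10-100*, 100-01*, 1001-1, 10010-*, 1011-0*, 1110-0
[col 2] -0-100, -00-01, -0010-, -011-0, 0-0-01, 0-010-, 00--00, 00-1-0, 000--0, 000-0-
Prime implicants: -0-100, -00-01, -0010-, -011-0, -10011, -11000, -11111, 0-0-01, 0-010-, 0-1000, 0-1111, 00--00, 00-1-0, 000--0, 000-0-, 001-11, 00111-, 0100-1, 10-001, 1001-1, 1110-0
PI chart (minterm → PIs covering it):
  0 | 00--00,000--0,000-0-
  1 | -00-01,0-0-01,000-0-
  2 | 000--0  (sole → essential)
  4 | -0-100,-0010-,0-010-,00--00,00-1-0,000--0,000-0-
  5 | -00-01,-0010-,0-0-01,0-010-,000-0-
  6 | 00-1-0,000--0
  8 | 0-1000,00--00
  11 | 001-11  (sole → essential)
  12 | -0-100,-011-0,00--00,00-1-0
  14 | -011-0,00-1-0,00111-
  15 | 0-1111,001-11,00111-
  17 | 0-0-01,0100-1
  19 | -10011,0100-1
  20 | 0-010-  (sole → essential)
  21 | 0-0-01,0-010-
  24 | -11000,0-1000
  31 | -11111,0-1111
  33 | -00-01,10-001
  36 | -0-100,-0010-
  37 | -00-01,-0010-,1001-1
  39 | 1001-1  (sole → essential)
  44 | -0-100,-011-0
  46 | -011-0  (sole → essential)
  51 | -10011  (sole → essential)
  56 | -11000,1110-0
  58 | 1110-0  (sole → essential)
  63 | -11111  (sole → essential)
Essential prime implicants: -011-0, -10011, -11111, 0-010-, 000--0, 001-11, 1001-1, 1110-0
Petrick residual → -0-100, -00-01, 0-0-01, 0-1000
Minimum SOP uses 12 PIs: b'de'f' + b'c'e'f + b'cdf' + bc'd'ef + bcdef + a'c'e'f + a'c'de' + a'cd'e'f' + a'b'c'f' + a'b'cef + ab'c'df + abcd'f'

12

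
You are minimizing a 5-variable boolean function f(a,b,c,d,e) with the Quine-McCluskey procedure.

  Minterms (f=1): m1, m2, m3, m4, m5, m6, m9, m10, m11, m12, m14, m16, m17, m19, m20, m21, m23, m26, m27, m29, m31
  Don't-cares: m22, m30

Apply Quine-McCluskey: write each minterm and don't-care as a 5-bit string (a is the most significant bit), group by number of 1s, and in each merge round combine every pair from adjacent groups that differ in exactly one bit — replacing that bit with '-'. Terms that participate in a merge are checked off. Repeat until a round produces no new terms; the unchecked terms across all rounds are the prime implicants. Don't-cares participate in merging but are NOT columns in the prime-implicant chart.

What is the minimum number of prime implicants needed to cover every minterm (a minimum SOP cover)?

[col 0] 00001*, 00010*, 00011*, 00100*, 00101*, 00110*, 01001*, 01010*, 01011*, 01100*, 01110*, 10000*, 10001*, 10011*, 10100*, 10101*, 10110*, 10111*, 11010*, 11011*, 11101*, 11110*, 11111*
[col 1] -0001*, -0011*, -0100*, -0101*, -0110*, -1010*, -1011*, -1110*, 0-001*, 0-010*, 0-011*, 0-100*, 0-110*, 00-01*, 00-10*, 000-1*, 0001-*, 001-0*, 0010-*, 01-10*, 010-1*, 0101-*, 011-0*, 1-011*, 1-101*, 1-110*, 1-111*, 10-00*, 10-01*, 10-11*, 100-1*, 1000-*, 101-0*, 101-1*, 1010-*, 1011-*, 11-10*, 11-11*, 1101-*, 111-1*, 1111-*
[col 2] --011, --110, -0-01, -00-1, -01-0, -010-, -1-10, -101-, 0--10, 0-0-1, 0-01-, 0-1-0, 1--11, 1-1-1, 1-11-, 10--1, 10-0-, 101--, 11-1-
Prime implicants: --011, --110, -0-01, -00-1, -01-0, -010-, -1-10, -101-, 0--10, 0-0-1, 0-01-, 0-1-0, 1--11, 1-1-1, 1-11-, 10--1, 10-0-, 101--, 11-1-
PI chart (minterm → PIs covering it):
  1 | -0-01,-00-1,0-0-1
  2 | 0--10,0-01-
  3 | --011,-00-1,0-0-1,0-01-
  4 | -01-0,-010-,0-1-0
  5 | -0-01,-010-
  6 | --110,-01-0,0--10,0-1-0
  9 | 0-0-1  (sole → essential)
  10 | -1-10,-101-,0--10,0-01-
  11 | --011,-101-,0-0-1,0-01-
  12 | 0-1-0  (sole → essential)
  14 | --110,-1-10,0--10,0-1-0
  16 | 10-0-  (sole → essential)
  17 | -0-01,-00-1,10--1,10-0-
  19 | --011,-00-1,1--11,10--1
  20 | -01-0,-010-,10-0-,101--
  21 | -0-01,-010-,1-1-1,10--1,10-0-,101--
  23 | 1--11,1-1-1,1-11-,10--1,101--
  26 | -1-10,-101-,11-1-
  27 | --011,-101-,1--11,11-1-
  29 | 1-1-1  (sole → essential)
  31 | 1--11,1-1-1,1-11-,11-1-
Essential prime implicants: 0-0-1, 0-1-0, 1-1-1, 10-0-
Petrick residual → --011, -0-01, -1-10, 0--10
Minimum SOP uses 8 PIs: c'de + b'd'e + bde' + a'de' + a'c'e + a'ce' + ace + ab'd'

8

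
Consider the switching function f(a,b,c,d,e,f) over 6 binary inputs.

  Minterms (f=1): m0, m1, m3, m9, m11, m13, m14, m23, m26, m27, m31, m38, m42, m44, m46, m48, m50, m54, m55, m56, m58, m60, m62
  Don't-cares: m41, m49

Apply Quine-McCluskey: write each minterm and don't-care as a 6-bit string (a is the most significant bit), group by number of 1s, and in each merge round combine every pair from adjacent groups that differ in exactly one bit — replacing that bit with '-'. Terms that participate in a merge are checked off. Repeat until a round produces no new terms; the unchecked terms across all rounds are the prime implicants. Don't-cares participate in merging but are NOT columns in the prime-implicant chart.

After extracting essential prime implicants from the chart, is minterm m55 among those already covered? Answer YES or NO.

Round 0: 000000✓ 000001✓ 000011✓ 001001✓ 001011✓ 001101✓ 001110✓ 010111✓ 011010✓ 011011✓ 011111✓ 100110✓ 101001✓ 101010✓ 101100✓ 101110✓ 110000✓ 110001✓ 110010✓ 110110✓ 110111✓ 111000✓ 111010✓ 111100✓ 111110✓
Round 1: -01001 -01110 -10111 -11010 0-1011 00-001✓ 00-011✓ 0000-1✓ 00000- 001-01 0010-1✓ 01-111 011-11 01101- 1-0110✓ 1-1010✓ 1-1100✓ 1-1110✓ 10-110✓ 101-10✓ 1011-0✓ 11-000✓ 11-010✓ 11-110✓ 110-10✓ 1100-0✓ 11000- 11011- 111-00✓ 111-10✓ 1110-0✓ 1111-0✓
Round 2: 00-0-1 1--110 1-1-10 1-11-0 11--10 11-0-0 111--0
PIs = {-01001, -01110, -10111, -11010, 0-1011, 00-0-1, 00000-, 001-01, 01-111, 011-11, 01101-, 1--110, 1-1-10, 1-11-0, 11--10, 11-0-0, 11000-, 11011-, 111--0}
Coverage chart:
  m0: 00000- ←essential
  m1: 00-0-1,00000-
  m3: 00-0-1 ←essential
  m9: -01001,00-0-1,001-01
  m11: 0-1011,00-0-1
  m13: 001-01 ←essential
  m14: -01110 ←essential
  m23: -10111,01-111
  m26: -11010,01101-
  m27: 0-1011,011-11,01101-
  m31: 01-111,011-11
  m38: 1--110 ←essential
  m42: 1-1-10 ←essential
  m44: 1-11-0 ←essential
  m46: -01110,1--110,1-1-10,1-11-0
  m48: 11-0-0,11000-
  m50: 11--10,11-0-0
  m54: 1--110,11--10,11011-
  m55: -10111,11011-
  m56: 11-0-0,111--0
  m58: -11010,1-1-10,11--10,11-0-0,111--0
  m60: 1-11-0,111--0
  m62: 1--110,1-1-10,1-11-0,11--10,111--0
Essential: -01110, 00-0-1, 00000-, 001-01, 1--110, 1-1-10, 1-11-0

NO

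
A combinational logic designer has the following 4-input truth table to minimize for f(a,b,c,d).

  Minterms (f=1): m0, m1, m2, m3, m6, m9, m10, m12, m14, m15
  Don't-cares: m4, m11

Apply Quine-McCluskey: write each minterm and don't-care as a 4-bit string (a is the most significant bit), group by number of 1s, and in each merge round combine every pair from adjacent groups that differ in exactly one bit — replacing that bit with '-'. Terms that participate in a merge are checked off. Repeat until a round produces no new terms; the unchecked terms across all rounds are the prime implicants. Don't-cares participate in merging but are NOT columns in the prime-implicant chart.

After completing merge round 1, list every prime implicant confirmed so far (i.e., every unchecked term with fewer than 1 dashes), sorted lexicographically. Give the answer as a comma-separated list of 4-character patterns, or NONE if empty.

Round 0: 0000✓ 0001✓ 0010✓ 0011✓ 0100✓ 0110✓ 1001✓ 1010✓ 1011✓ 1100✓ 1110✓ 1111✓
Round 1: -001✓ -010✓ -011✓ -100✓ -110✓ 0-00✓ 0-10✓ 00-0✓ 00-1✓ 000-✓ 001-✓ 01-0✓ 1-10✓ 1-11✓ 10-1✓ 101-✓ 11-0✓ 111-✓
Round 2: --10 -0-1 -01- -1-0 0--0 00-- 1-1-
PIs = {--10, -0-1, -01-, -1-0, 0--0, 00--, 1-1-}

NONE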